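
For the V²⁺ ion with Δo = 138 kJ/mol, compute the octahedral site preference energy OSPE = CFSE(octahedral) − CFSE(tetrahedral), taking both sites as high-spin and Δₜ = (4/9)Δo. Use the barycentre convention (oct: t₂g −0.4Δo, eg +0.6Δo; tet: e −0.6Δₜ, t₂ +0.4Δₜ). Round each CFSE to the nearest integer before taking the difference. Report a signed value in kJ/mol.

Group 5 minus oxidation state +2 gives a d³ configuration for V²⁺.
Octahedral (high-spin): t₂g³ eg⁰, CFSE = 3(−0.4) + 0(+0.6) = -1.2Δo = -1.2 × 138 = -166 kJ/mol.
Tetrahedral: e² t₂¹, CFSE = 2(−0.6) + 1(+0.4) = -0.8Δₜ = -0.8 × (4/9) × 138 = -49 kJ/mol.
OSPE = -166 − (-49) = -117 kJ/mol.

-117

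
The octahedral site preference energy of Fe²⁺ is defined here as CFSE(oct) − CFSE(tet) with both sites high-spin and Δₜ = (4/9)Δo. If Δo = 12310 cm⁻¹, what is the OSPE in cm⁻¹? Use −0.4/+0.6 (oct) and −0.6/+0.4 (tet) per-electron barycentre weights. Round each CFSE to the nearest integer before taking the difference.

-1641

Group 8 minus oxidation state +2 gives a d⁶ configuration for Fe²⁺.
In an octahedral site d⁶ (HS) is t₂g⁴ eg², giving CFSE(oct) = -0.4Δo = -4924 cm⁻¹.
In a tetrahedral site the filling is e³ t₂³: CFSE(tet) = -0.6Δₜ = -0.6 × (4/9)(12310) = -3283 cm⁻¹.
Subtracting, OSPE = -4924 − (-3283) = -1641 cm⁻¹.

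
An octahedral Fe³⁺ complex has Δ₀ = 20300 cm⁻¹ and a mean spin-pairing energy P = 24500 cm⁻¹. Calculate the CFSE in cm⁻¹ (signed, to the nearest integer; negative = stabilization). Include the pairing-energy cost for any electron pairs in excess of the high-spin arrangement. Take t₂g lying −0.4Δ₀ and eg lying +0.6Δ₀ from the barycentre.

0

Fe³⁺: group 8, so d-count = 8 − 3 = 5.
Δ₀ < P, so pairing is avoided: the ground state is high-spin.
Configuration: t₂g³ eg².
Orbital CFSE = 0.0Δ₀ = 0.0 × 20300 = 0 cm⁻¹.
High-spin has no excess pairs, so no pairing correction applies.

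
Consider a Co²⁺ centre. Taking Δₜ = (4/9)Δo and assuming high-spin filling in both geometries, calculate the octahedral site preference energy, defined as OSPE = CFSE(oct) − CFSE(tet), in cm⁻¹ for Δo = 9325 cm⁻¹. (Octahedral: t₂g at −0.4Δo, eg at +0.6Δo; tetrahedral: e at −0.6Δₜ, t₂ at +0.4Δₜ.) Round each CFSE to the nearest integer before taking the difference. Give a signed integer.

Co sits in group 9; removing 2 electrons leaves Co²⁺ with 9 − 2 = 7 d electrons.
Octahedral (high-spin): t₂g⁵ eg², CFSE = 5(−0.4) + 2(+0.6) = -0.8Δo = -0.8 × 9325 = -7460 cm⁻¹.
Tetrahedral e⁴ t₂³ gives -1.2Δₜ = -1.2 × (4/9) × 9325 = -4973 cm⁻¹.
OSPE = CFSE(oct) − CFSE(tet) = -7460 − (-4973) = -2487 cm⁻¹.

-2487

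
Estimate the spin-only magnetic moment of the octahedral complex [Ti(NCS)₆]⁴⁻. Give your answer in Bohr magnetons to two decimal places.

2.83 Bohr magnetons

Each NCS⁻ contributes -1; 6 × (-1) = -6. With overall charge -4, Ti is in the +2 oxidation state.
Ti sits in group 4; removing 2 electrons leaves Ti²⁺ with 4 − 2 = 2 d electrons.
Configuration: t₂g² eg⁰ → 2 unpaired electrons.
μ(spin-only) = √[2(2+2)] = √8 ≈ 2.83 Bohr magnetons.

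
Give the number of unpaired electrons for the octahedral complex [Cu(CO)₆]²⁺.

1

CO is neutral, so the +2 overall charge sits on Cu: oxidation state +2.
Cu is in group 11, so Cu²⁺ is d⁹ (11 − 2 = 9).
Configuration: t₂g⁶ eg³, giving 1 unpaired electron.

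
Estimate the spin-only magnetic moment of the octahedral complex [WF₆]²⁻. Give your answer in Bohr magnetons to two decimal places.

2.83 Bohr magnetons

Each F⁻ contributes -1; 6 × (-1) = -6. With overall charge -2, W is in the +4 oxidation state.
Group 6 minus oxidation state +4 gives a d² configuration for W⁴⁺.
Configuration: t2g^2 e_g^0 → 2 unpaired electrons.
μ(spin-only) = √[2(2+2)] = √8 ≈ 2.83 Bohr magnetons.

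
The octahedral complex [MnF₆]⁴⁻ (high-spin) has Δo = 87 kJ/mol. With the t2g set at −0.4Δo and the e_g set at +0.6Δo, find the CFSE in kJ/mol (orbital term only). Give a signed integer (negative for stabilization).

Each F⁻ contributes -1; 6 × (-1) = -6. With overall charge -4, Mn is in the +2 oxidation state.
Mn sits in group 7; removing 2 electrons leaves Mn²⁺ with 7 − 2 = 5 d electrons.
Configuration: t2g^3 e_g^2.
CFSE(orbital) = 3×(-0.4Δo) + 2×(0.6Δo) = 0.0Δo; with Δo = 87 kJ/mol that is 0 kJ/mol.

0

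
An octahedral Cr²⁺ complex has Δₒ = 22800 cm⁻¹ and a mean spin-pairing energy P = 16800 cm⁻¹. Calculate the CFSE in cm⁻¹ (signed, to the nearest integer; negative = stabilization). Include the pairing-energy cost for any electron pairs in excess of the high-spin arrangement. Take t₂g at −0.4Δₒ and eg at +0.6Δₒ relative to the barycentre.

Group 6 minus oxidation state +2 gives a d⁴ configuration for Cr²⁺.
Here Δₒ > P (22800 > 16800), so the low-spin state is favoured.
That gives t₂g⁴ eg⁰.
Orbital CFSE = -1.6Δₒ = -1.6 × 22800 = -36480 cm⁻¹.
Excess pairs vs high-spin: 1 − 0 = 1; pairing cost = +16800 cm⁻¹.
Net CFSE = -36480 + 16800 = -19680 cm⁻¹.

-19680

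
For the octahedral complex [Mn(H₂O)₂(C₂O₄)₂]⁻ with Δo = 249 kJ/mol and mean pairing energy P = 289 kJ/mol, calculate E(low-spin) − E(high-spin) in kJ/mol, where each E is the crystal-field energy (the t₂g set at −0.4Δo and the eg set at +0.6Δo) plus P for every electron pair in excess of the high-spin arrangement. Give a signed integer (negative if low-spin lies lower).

40

Ligand charges: 2×(+0) from H₂O and 2×(-2) from C₂O₄²⁻ sum to -4; with overall charge -1, Mn is +3.
Mn sits in group 7; removing 3 electrons leaves Mn³⁺ with 7 − 3 = 4 d electrons.
High-spin: t₂g³ eg¹, CFSE = -0.6Δo = -149 kJ/mol.
For low-spin the configuration is t₂g⁴ eg⁰: orbital energy -1.6 × 249 = -398 kJ/mol, and 1 additional pair relative to high-spin adds 289 kJ/mol, giving -109 kJ/mol.
Thus E(LS) − E(HS) = 40 kJ/mol.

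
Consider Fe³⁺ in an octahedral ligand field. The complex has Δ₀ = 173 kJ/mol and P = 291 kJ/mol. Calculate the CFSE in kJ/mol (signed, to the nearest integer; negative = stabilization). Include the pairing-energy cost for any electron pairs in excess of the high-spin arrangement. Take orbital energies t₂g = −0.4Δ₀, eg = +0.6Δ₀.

0

Group 8 minus oxidation state +3 gives a d⁵ configuration for Fe³⁺.
With Δ₀ < P the complex is high-spin.
Filling d⁵ accordingly: t₂g³ eg².
Orbital CFSE = 0.0Δ₀ = 0.0 × 173 = 0 kJ/mol.
High-spin has no excess pairs, so no pairing correction applies.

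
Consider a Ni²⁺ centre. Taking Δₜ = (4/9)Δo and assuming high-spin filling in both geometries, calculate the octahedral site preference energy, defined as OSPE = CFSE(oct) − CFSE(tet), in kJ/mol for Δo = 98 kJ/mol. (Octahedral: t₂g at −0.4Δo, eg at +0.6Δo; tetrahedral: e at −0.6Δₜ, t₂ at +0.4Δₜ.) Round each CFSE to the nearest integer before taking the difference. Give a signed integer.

-83

Ni is in group 10, so Ni²⁺ is d⁸ (10 − 2 = 8).
Octahedral (high-spin): t2g^6 e_g^2, CFSE = 6(−0.4) + 2(+0.6) = -1.2Δo = -1.2 × 98 = -118 kJ/mol.
Tetrahedral e^4 t2^4 gives -0.8Δₜ = -0.8 × (4/9) × 98 = -35 kJ/mol.
OSPE = -118 − (-35) = -83 kJ/mol.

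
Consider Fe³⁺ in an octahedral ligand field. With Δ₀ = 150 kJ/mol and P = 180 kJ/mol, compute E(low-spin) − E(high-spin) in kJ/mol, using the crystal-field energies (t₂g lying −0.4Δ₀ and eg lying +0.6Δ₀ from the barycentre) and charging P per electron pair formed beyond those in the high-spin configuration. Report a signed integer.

60

Fe³⁺: group 8, so d-count = 8 − 3 = 5.
High-spin d⁵ fills as t₂g³ eg² with CFSE 3(−0.4) + 2(+0.6) = 0.0Δ₀ = 0 kJ/mol.
Low-spin t₂g⁵ eg⁰ gives -2.0Δ₀ = -300 kJ/mol, but forming 2 extra pairs costs 2P = 360 kJ/mol, so E(LS) = -300 + 360 = 60 kJ/mol.
E(LS) − E(HS) = 60 − (0) = 60 kJ/mol.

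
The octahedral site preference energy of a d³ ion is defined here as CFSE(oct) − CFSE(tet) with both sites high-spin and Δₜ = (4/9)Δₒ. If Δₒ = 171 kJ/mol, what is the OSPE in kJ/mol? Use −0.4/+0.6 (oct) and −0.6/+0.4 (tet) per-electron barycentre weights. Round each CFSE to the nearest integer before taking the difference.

Octahedral (high-spin): t₂g³ eg⁰, CFSE = 3(−0.4) + 0(+0.6) = -1.2Δₒ = -1.2 × 171 = -205 kJ/mol.
Tetrahedral e² t₂¹ gives -0.8Δₜ = -0.8 × (4/9) × 171 = -61 kJ/mol.
OSPE = -205 − (-61) = -144 kJ/mol.

-144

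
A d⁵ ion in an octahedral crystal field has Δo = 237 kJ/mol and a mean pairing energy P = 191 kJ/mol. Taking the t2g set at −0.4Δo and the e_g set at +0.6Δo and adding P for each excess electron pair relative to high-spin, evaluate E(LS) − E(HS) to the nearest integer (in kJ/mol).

-92

In the high-spin limit (t2g^3 e_g^2) the orbital term is 0.0Δo = 0 kJ/mol, with no excess pairing.
Low-spin t2g^5 e_g^0 gives -2.0Δo = -474 kJ/mol, but forming 2 extra pairs costs 2P = 382 kJ/mol, so E(LS) = -474 + 382 = -92 kJ/mol.
Thus E(LS) − E(HS) = -92 kJ/mol.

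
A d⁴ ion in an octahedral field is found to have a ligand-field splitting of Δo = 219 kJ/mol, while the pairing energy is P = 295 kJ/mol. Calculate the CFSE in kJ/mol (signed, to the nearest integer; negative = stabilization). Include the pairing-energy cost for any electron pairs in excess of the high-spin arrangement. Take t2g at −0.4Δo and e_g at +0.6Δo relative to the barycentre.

Δo < P, so pairing is avoided: the ground state is high-spin.
Filling d⁴ accordingly: t2g^3 e_g^1.
Orbital CFSE = -0.6Δo = -0.6 × 219 = -131 kJ/mol.
High-spin has no excess pairs, so no pairing correction applies.

-131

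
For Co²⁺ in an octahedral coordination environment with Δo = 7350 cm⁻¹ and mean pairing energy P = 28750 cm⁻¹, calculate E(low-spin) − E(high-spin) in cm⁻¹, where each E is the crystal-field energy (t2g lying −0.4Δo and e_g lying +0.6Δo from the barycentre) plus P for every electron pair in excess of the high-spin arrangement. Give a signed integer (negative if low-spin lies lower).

Co sits in group 9; removing 2 electrons leaves Co²⁺ with 9 − 2 = 7 d electrons.
High-spin: t2g^5 e_g^2, CFSE = -0.8Δo = -5880 cm⁻¹.
For low-spin the configuration is t2g^6 e_g^1: orbital energy -1.8 × 7350 = -13230 cm⁻¹, and 1 additional pair relative to high-spin adds 28750 cm⁻¹, giving 15520 cm⁻¹.
Thus E(LS) − E(HS) = 21400 cm⁻¹.

21400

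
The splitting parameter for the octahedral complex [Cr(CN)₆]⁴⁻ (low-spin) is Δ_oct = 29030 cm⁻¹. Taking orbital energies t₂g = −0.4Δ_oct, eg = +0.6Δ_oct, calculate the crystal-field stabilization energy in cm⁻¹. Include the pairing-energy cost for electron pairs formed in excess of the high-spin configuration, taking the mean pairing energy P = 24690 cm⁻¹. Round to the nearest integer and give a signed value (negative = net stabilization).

-21758

Each CN⁻ contributes -1; 6 × (-1) = -6. With overall charge -4, Cr is in the +2 oxidation state.
Cr sits in group 6; removing 2 electrons leaves Cr²⁺ with 6 − 2 = 4 d electrons.
Configuration: t₂g⁴ eg⁰.
Orbital CFSE = 4(-0.4) + 0(0.6) = -1.6Δ_oct = -1.6 × 29030 = -46448 cm⁻¹.
Pairing penalty: 1 pair vs 0 in the high-spin reference → 1 extra × P = 24690 cm⁻¹.
Overall CFSE = -46448 + 24690 = -21758 cm⁻¹.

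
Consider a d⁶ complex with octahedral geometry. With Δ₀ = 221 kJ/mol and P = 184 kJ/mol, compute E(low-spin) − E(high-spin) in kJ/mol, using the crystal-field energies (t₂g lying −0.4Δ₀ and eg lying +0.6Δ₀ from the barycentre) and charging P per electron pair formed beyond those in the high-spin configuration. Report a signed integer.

High-spin: t₂g⁴ eg², CFSE = -0.4Δ₀ = -88 kJ/mol.
Low-spin t₂g⁶ eg⁰ gives -2.4Δ₀ = -530 kJ/mol, but forming 2 extra pairs costs 2P = 368 kJ/mol, so E(LS) = -530 + 368 = -162 kJ/mol.
Thus E(LS) − E(HS) = -74 kJ/mol.

-74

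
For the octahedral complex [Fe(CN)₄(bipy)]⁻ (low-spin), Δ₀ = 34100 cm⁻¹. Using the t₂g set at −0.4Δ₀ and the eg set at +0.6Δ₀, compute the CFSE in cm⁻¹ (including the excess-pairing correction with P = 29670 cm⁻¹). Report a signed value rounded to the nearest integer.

Ligand charges: 4×(-1) from CN⁻ and 1×(+0) from bipy sum to -4; with overall charge -1, Fe is +3.
Group 8 minus oxidation state +3 gives a d⁵ configuration for Fe³⁺.
Configuration: t₂g⁵ eg⁰.
Orbital CFSE = 5(-0.4) + 0(0.6) = -2.0Δ₀ = -2.0 × 34100 = -68200 cm⁻¹.
High-spin d⁵ would be t₂g³ eg² with 0 pairs; low-spin has 2, so 2 excess pairs cost +2P = +59340 cm⁻¹.
Combining: -68200 + 59340 = -8860 cm⁻¹.

-8860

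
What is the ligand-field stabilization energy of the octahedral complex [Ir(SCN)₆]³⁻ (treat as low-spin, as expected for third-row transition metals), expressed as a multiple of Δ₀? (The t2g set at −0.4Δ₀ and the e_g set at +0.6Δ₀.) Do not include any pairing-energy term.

-2.4 Δ₀

Each SCN⁻ contributes -1; 6 × (-1) = -6. With overall charge -3, Ir is in the +3 oxidation state.
Group 9 minus oxidation state +3 gives a d⁶ configuration for Ir³⁺.
Configuration: t2g^6 e_g^0.
CFSE = 6(-0.4Δ₀) + 0(0.6Δ₀) = -2.4Δ₀ + 0.0Δ₀ = -2.4Δ₀.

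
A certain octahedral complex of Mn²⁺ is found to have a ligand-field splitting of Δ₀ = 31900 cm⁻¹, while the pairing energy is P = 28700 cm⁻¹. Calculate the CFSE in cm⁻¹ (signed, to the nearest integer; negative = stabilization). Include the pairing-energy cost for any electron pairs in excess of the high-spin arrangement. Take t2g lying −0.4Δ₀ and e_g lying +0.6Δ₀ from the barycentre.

-6400

Mn is in group 7, so Mn²⁺ is d⁵ (7 − 2 = 5).
With Δ₀ > P the complex is low-spin.
That gives t2g^5 e_g^0.
Orbital CFSE = -2.0Δ₀ = -2.0 × 31900 = -63800 cm⁻¹.
Excess pairs vs high-spin: 2 − 0 = 2; pairing cost = +57400 cm⁻¹.
Net CFSE = -63800 + 57400 = -6400 cm⁻¹.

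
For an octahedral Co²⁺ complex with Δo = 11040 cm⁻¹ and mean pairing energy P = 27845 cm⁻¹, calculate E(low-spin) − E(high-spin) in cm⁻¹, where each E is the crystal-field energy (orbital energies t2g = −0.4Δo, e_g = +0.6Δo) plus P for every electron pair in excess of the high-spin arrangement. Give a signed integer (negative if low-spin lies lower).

Co sits in group 9; removing 2 electrons leaves Co²⁺ with 9 − 2 = 7 d electrons.
In the high-spin limit (t2g^5 e_g^2) the orbital term is -0.8Δo = -8832 cm⁻¹, with no excess pairing.
Low-spin t2g^6 e_g^1 gives -1.8Δo = -19872 cm⁻¹, but forming 1 extra pair costs 1P = 27845 cm⁻¹, so E(LS) = -19872 + 27845 = 7973 cm⁻¹.
E(LS) − E(HS) = 7973 − (-8832) = 16805 cm⁻¹.

16805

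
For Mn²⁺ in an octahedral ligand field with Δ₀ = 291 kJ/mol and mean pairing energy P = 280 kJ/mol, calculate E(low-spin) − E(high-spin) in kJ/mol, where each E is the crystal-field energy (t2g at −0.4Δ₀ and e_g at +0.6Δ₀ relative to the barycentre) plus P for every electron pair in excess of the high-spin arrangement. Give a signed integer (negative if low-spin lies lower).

-22

Group 7 minus oxidation state +2 gives a d⁵ configuration for Mn²⁺.
High-spin: t2g^3 e_g^2, CFSE = 0.0Δ₀ = 0 kJ/mol.
For low-spin the configuration is t2g^5 e_g^0: orbital energy -2.0 × 291 = -582 kJ/mol, and 2 additional pairs relative to high-spin add 560 kJ/mol, giving -22 kJ/mol.
E(LS) − E(HS) = -22 − (0) = -22 kJ/mol.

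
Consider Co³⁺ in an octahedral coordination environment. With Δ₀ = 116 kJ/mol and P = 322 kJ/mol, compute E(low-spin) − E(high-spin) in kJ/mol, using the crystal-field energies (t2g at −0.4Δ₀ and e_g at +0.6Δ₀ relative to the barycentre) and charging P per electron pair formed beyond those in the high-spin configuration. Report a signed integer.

Co is in group 9, so Co³⁺ is d⁶ (9 − 3 = 6).
In the high-spin limit (t2g^4 e_g^2) the orbital term is -0.4Δ₀ = -46 kJ/mol, with no excess pairing.
Low-spin t2g^6 e_g^0 gives -2.4Δ₀ = -278 kJ/mol, but forming 2 extra pairs costs 2P = 644 kJ/mol, so E(LS) = -278 + 644 = 366 kJ/mol.
The difference is 366 − (-46) = 412 kJ/mol, so high-spin lies lower.

412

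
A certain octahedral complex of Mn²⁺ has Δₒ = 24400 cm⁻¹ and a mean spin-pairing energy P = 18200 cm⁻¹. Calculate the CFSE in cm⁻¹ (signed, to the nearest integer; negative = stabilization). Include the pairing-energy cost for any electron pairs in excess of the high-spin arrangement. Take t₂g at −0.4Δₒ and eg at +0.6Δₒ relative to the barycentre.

-12400

Mn sits in group 7; removing 2 electrons leaves Mn²⁺ with 7 − 2 = 5 d electrons.
Δₒ > P, so pairing is preferred: the ground state is low-spin.
That gives t₂g⁵ eg⁰.
Orbital CFSE = -2.0Δₒ = -2.0 × 24400 = -48800 cm⁻¹.
Excess pairs vs high-spin: 2 − 0 = 2; pairing cost = +36400 cm⁻¹.
Net CFSE = -48800 + 36400 = -12400 cm⁻¹.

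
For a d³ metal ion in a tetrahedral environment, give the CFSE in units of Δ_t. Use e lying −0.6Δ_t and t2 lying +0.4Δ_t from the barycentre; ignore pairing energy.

Tetrahedral fields are weak (Δₜ ≈ 4/9 Δₒ), so electrons fill high-spin.
Configuration: e^2 t2^1.
CFSE = 2(-0.6Δ_t) + 1(0.4Δ_t) = -1.2Δ_t + 0.4Δ_t = -0.8Δ_t.

-0.8 Δ_t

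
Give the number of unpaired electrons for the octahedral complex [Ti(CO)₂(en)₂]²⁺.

Ligand charges: 2×(+0) from CO and 2×(+0) from en sum to +0; with overall charge +2, Ti is +2.
Ti sits in group 4; removing 2 electrons leaves Ti²⁺ with 4 − 2 = 2 d electrons.
Configuration: t2g^2 e_g^0, giving 2 unpaired electrons.

2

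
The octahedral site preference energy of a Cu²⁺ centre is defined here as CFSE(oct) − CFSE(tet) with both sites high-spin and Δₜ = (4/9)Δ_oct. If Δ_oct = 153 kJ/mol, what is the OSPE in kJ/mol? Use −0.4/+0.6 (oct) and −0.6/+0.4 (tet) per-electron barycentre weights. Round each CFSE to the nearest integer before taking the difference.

Cu is in group 11, so Cu²⁺ is d⁹ (11 − 2 = 9).
In an octahedral site d⁹ (HS) is t2g^6 e_g^3, giving CFSE(oct) = -0.6Δ_oct = -92 kJ/mol.
Tetrahedral e^4 t2^5 gives -0.4Δₜ = -0.4 × (4/9) × 153 = -27 kJ/mol.
Subtracting, OSPE = -92 − (-27) = -65 kJ/mol.

-65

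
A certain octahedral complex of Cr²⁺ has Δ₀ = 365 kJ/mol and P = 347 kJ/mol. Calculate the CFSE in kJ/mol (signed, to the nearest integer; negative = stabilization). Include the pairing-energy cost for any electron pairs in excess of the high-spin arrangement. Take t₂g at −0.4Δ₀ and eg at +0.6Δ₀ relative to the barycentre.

Cr is in group 6, so Cr²⁺ is d⁴ (6 − 2 = 4).
Since Δ₀ = 365 kJ/mol > P = 347 kJ/mol, the complex adopts the low-spin configuration.
Configuration: t₂g⁴ eg⁰.
Orbital CFSE = -1.6Δ₀ = -1.6 × 365 = -584 kJ/mol.
Excess pairs vs high-spin: 1 − 0 = 1; pairing cost = +347 kJ/mol.
Net CFSE = -584 + 347 = -237 kJ/mol.

-237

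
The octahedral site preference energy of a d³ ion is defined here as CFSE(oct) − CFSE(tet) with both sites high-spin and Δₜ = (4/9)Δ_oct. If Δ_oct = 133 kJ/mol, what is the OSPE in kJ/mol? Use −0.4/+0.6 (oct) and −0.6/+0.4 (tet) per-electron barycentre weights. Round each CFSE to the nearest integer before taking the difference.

-113

Octahedral (high-spin): t₂g³ eg⁰, CFSE = 3(−0.4) + 0(+0.6) = -1.2Δ_oct = -1.2 × 133 = -160 kJ/mol.
Tetrahedral: e² t₂¹, CFSE = 2(−0.6) + 1(+0.4) = -0.8Δₜ = -0.8 × (4/9) × 133 = -47 kJ/mol.
OSPE = -160 − (-47) = -113 kJ/mol.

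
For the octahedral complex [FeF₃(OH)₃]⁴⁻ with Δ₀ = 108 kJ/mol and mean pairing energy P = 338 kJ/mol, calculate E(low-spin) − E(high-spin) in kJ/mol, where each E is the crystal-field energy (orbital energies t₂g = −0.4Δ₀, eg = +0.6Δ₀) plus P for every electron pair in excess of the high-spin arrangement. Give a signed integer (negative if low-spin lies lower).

460

Ligand charges: 3×(-1) from F⁻ and 3×(-1) from OH⁻ sum to -6; with overall charge -4, Fe is +2.
Fe is in group 8, so Fe²⁺ is d⁶ (8 − 2 = 6).
High-spin: t₂g⁴ eg², CFSE = -0.4Δ₀ = -43 kJ/mol.
Low-spin: t₂g⁶ eg⁰, orbital CFSE = -2.4Δ₀ = -259 kJ/mol; plus 2 excess pairs × P = +676 kJ/mol; total 417 kJ/mol.
E(LS) − E(HS) = 417 − (-43) = 460 kJ/mol.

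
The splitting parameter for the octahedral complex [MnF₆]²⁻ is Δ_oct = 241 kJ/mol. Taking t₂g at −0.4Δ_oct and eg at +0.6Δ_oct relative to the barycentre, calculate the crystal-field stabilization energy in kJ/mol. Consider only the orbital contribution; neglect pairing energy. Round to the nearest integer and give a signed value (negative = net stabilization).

-289

Each F⁻ contributes -1; 6 × (-1) = -6. With overall charge -2, Mn is in the +4 oxidation state.
Mn sits in group 7; removing 4 electrons leaves Mn⁴⁺ with 7 − 4 = 3 d electrons.
Electron filling gives t₂g³ eg⁰.
Orbital CFSE = 3(-0.4) + 0(0.6) = -1.2Δ_oct = -1.2 × 241 = -289 kJ/mol.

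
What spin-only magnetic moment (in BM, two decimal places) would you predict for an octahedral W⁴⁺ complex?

2.83 BM

W⁴⁺: group 6, so d-count = 6 − 4 = 2.
Configuration: t2g^2 e_g^0 → 2 unpaired electrons.
μ(spin-only) = √[2(2+2)] = √8 ≈ 2.83 BM.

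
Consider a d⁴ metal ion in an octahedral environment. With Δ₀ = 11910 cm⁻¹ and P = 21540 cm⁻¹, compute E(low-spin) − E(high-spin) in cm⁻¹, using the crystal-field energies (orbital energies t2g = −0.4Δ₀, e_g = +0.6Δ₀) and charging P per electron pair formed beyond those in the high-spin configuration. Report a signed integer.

9630

In the high-spin limit (t2g^3 e_g^1) the orbital term is -0.6Δ₀ = -7146 cm⁻¹, with no excess pairing.
Low-spin: t2g^4 e_g^0, orbital CFSE = -1.6Δ₀ = -19056 cm⁻¹; plus 1 excess pair × P = +21540 cm⁻¹; total 2484 cm⁻¹.
The difference is 2484 − (-7146) = 9630 cm⁻¹, so high-spin lies lower.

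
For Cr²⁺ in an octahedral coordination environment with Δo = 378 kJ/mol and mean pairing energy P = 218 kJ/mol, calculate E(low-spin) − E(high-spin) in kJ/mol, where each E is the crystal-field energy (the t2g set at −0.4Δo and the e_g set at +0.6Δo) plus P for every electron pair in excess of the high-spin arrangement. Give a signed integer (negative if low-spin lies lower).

-160

Cr²⁺: group 6, so d-count = 6 − 2 = 4.
High-spin: t2g^3 e_g^1, CFSE = -0.6Δo = -227 kJ/mol.
Low-spin: t2g^4 e_g^0, orbital CFSE = -1.6Δo = -605 kJ/mol; plus 1 excess pair × P = +218 kJ/mol; total -387 kJ/mol.
Thus E(LS) − E(HS) = -160 kJ/mol.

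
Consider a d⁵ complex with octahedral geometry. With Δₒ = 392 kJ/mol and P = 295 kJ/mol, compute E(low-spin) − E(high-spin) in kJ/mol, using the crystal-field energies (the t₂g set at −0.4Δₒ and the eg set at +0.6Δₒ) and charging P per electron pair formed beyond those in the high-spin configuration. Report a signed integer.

High-spin: t₂g³ eg², CFSE = 0.0Δₒ = 0 kJ/mol.
Low-spin t₂g⁵ eg⁰ gives -2.0Δₒ = -784 kJ/mol, but forming 2 extra pairs costs 2P = 590 kJ/mol, so E(LS) = -784 + 590 = -194 kJ/mol.
Thus E(LS) − E(HS) = -194 kJ/mol.

-194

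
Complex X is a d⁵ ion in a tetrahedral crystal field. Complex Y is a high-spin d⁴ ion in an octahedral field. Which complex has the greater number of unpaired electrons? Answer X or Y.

X: Tetrahedral splitting is small, so the complex is high-spin; e² t₂³ → 5 unpaired.
Y: t₂g³ eg¹ → 4 unpaired.
So X has more unpaired electrons.

X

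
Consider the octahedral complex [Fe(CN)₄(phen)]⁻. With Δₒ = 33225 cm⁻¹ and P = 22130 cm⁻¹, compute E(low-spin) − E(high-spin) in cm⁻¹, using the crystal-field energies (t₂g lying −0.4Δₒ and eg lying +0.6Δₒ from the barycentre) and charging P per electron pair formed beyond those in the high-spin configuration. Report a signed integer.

-22190

Ligand charges: 4×(-1) from CN⁻ and 1×(+0) from phen sum to -4; with overall charge -1, Fe is +3.
Group 8 minus oxidation state +3 gives a d⁵ configuration for Fe³⁺.
High-spin: t₂g³ eg², CFSE = 0.0Δₒ = 0 cm⁻¹.
For low-spin the configuration is t₂g⁵ eg⁰: orbital energy -2.0 × 33225 = -66450 cm⁻¹, and 2 additional pairs relative to high-spin add 44260 cm⁻¹, giving -22190 cm⁻¹.
The difference is -22190 − (0) = -22190 cm⁻¹, so low-spin lies lower.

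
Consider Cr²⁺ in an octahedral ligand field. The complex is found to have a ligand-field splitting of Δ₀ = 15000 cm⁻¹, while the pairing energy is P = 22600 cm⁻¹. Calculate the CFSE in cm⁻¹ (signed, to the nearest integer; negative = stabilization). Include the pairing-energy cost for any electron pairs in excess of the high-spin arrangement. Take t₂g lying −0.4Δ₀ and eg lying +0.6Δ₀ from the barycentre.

-9000

Cr is in group 6, so Cr²⁺ is d⁴ (6 − 2 = 4).
With Δ₀ < P the complex is high-spin.
Configuration: t₂g³ eg¹.
Orbital CFSE = -0.6Δ₀ = -0.6 × 15000 = -9000 cm⁻¹.
High-spin has no excess pairs, so no pairing correction applies.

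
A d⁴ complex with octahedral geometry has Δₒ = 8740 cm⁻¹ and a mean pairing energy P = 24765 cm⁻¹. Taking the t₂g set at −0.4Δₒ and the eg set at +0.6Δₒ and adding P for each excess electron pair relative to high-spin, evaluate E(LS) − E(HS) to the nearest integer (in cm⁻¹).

16025

High-spin: t₂g³ eg¹, CFSE = -0.6Δₒ = -5244 cm⁻¹.
Low-spin t₂g⁴ eg⁰ gives -1.6Δₒ = -13984 cm⁻¹, but forming 1 extra pair costs 1P = 24765 cm⁻¹, so E(LS) = -13984 + 24765 = 10781 cm⁻¹.
Thus E(LS) − E(HS) = 16025 cm⁻¹.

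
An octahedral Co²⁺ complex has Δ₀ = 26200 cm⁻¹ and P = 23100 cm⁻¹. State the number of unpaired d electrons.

Co²⁺: group 9, so d-count = 9 − 2 = 7.
Here Δ₀ > P (26200 > 23100), so the low-spin state is favoured.
Filling d⁷ accordingly: t₂g⁶ eg¹.
Unpaired electrons: 1.

1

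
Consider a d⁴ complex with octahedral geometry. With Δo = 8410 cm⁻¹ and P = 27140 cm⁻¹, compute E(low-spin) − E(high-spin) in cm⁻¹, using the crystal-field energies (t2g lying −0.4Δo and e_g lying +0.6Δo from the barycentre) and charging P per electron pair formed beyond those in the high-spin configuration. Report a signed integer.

18730

High-spin d⁴ fills as t2g^3 e_g^1 with CFSE 3(−0.4) + 1(+0.6) = -0.6Δo = -5046 cm⁻¹.
Low-spin: t2g^4 e_g^0, orbital CFSE = -1.6Δo = -13456 cm⁻¹; plus 1 excess pair × P = +27140 cm⁻¹; total 13684 cm⁻¹.
The difference is 13684 − (-5046) = 18730 cm⁻¹, so high-spin lies lower.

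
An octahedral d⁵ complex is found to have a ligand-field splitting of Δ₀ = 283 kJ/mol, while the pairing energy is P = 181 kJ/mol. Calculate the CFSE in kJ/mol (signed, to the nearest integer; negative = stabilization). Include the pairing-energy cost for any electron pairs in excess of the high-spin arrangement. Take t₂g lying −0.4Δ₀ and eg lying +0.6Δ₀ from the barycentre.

With Δ₀ > P the complex is low-spin.
Configuration: t₂g⁵ eg⁰.
Orbital CFSE = -2.0Δ₀ = -2.0 × 283 = -566 kJ/mol.
Excess pairs vs high-spin: 2 − 0 = 2; pairing cost = +362 kJ/mol.
Net CFSE = -566 + 362 = -204 kJ/mol.

-204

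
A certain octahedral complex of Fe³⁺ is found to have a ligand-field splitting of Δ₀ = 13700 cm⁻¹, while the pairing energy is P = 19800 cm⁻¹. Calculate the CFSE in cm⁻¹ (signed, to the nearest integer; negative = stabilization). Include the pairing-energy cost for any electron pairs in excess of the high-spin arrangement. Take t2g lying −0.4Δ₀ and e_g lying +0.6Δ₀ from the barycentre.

0

Fe sits in group 8; removing 3 electrons leaves Fe³⁺ with 8 − 3 = 5 d electrons.
Since Δ₀ = 13700 cm⁻¹ < P = 19800 cm⁻¹, the complex adopts the high-spin configuration.
Filling d⁵ accordingly: t2g^3 e_g^2.
Orbital CFSE = 0.0Δ₀ = 0.0 × 13700 = 0 cm⁻¹.
High-spin has no excess pairs, so no pairing correction applies.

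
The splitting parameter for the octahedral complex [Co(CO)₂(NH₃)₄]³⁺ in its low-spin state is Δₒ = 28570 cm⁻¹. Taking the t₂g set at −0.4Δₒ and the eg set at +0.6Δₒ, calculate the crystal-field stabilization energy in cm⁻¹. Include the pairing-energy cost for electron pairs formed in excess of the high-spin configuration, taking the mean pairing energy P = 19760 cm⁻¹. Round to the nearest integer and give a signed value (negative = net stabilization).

-29048

Ligand charges: 2×(+0) from CO and 4×(+0) from NH₃ sum to +0; with overall charge +3, Co is +3.
Group 9 minus oxidation state +3 gives a d⁶ configuration for Co³⁺.
The d⁶ electrons fill as t₂g⁶ eg⁰.
CFSE(orbital) = 6×(-0.4Δₒ) + 0×(0.6Δₒ) = -2.4Δₒ; with Δₒ = 28570 cm⁻¹ that is -68568 cm⁻¹.
Pairing penalty: 3 pairs vs 1 in the high-spin reference → 2 extra × P = 39520 cm⁻¹.
Combining: -68568 + 39520 = -29048 cm⁻¹.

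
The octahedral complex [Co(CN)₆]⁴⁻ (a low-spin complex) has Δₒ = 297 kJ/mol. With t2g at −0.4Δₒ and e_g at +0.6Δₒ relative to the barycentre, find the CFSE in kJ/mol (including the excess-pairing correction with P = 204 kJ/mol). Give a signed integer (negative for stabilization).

Each CN⁻ contributes -1; 6 × (-1) = -6. With overall charge -4, Co is in the +2 oxidation state.
Group 9 minus oxidation state +2 gives a d⁷ configuration for Co²⁺.
Configuration: t2g^6 e_g^1.
CFSE(orbital) = 6×(-0.4Δₒ) + 1×(0.6Δₒ) = -1.8Δₒ; with Δₒ = 297 kJ/mol that is -535 kJ/mol.
Relative to high-spin t2g^5 e_g^2 (2 paired), the low-spin configuration has 1 additional pair, contributing +1 × 204 = +204 kJ/mol.
Combining: -535 + 204 = -331 kJ/mol.

-331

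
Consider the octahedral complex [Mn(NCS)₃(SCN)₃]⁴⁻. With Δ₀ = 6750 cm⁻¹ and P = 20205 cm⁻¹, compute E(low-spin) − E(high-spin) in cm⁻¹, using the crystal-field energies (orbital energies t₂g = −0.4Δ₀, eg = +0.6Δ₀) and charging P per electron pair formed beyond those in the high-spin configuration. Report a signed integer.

26910

Ligand charges: 3×(-1) from NCS⁻ and 3×(-1) from SCN⁻ sum to -6; with overall charge -4, Mn is +2.
Mn²⁺: group 7, so d-count = 7 − 2 = 5.
High-spin: t₂g³ eg², CFSE = 0.0Δ₀ = 0 cm⁻¹.
Low-spin t₂g⁵ eg⁰ gives -2.0Δ₀ = -13500 cm⁻¹, but forming 2 extra pairs costs 2P = 40410 cm⁻¹, so E(LS) = -13500 + 40410 = 26910 cm⁻¹.
Thus E(LS) − E(HS) = 26910 cm⁻¹.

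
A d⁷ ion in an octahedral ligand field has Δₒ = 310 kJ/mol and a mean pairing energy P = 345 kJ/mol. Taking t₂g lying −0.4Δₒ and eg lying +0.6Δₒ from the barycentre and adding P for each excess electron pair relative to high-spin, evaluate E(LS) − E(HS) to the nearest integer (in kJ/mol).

High-spin d⁷ fills as t₂g⁵ eg² with CFSE 5(−0.4) + 2(+0.6) = -0.8Δₒ = -248 kJ/mol.
Low-spin: t₂g⁶ eg¹, orbital CFSE = -1.8Δₒ = -558 kJ/mol; plus 1 excess pair × P = +345 kJ/mol; total -213 kJ/mol.
Thus E(LS) − E(HS) = 35 kJ/mol.

35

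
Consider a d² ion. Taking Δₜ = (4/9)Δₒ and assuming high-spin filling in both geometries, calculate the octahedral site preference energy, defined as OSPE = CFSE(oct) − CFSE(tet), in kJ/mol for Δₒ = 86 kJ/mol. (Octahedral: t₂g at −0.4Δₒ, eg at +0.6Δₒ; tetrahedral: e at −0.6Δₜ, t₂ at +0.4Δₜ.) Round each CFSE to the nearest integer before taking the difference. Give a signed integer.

Octahedral (high-spin): t₂g² eg⁰, CFSE = 2(−0.4) + 0(+0.6) = -0.8Δₒ = -0.8 × 86 = -69 kJ/mol.
In a tetrahedral site the filling is e² t₂⁰: CFSE(tet) = -1.2Δₜ = -1.2 × (4/9)(86) = -46 kJ/mol.
Subtracting, OSPE = -69 − (-46) = -23 kJ/mol.

-23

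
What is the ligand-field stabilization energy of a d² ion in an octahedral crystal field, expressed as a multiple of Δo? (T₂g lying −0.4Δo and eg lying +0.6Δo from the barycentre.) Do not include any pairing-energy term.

-0.8 Δo

Configuration: t₂g² eg⁰.
CFSE = 2(-0.4Δo) + 0(0.6Δo) = -0.8Δo + 0.0Δo = -0.8Δo.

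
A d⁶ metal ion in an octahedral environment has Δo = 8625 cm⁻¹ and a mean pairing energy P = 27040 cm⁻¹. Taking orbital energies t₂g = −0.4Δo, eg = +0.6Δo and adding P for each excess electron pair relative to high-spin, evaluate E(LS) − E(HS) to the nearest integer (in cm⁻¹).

36830

In the high-spin limit (t₂g⁴ eg²) the orbital term is -0.4Δo = -3450 cm⁻¹, with no excess pairing.
Low-spin t₂g⁶ eg⁰ gives -2.4Δo = -20700 cm⁻¹, but forming 2 extra pairs costs 2P = 54080 cm⁻¹, so E(LS) = -20700 + 54080 = 33380 cm⁻¹.
The difference is 33380 − (-3450) = 36830 cm⁻¹, so high-spin lies lower.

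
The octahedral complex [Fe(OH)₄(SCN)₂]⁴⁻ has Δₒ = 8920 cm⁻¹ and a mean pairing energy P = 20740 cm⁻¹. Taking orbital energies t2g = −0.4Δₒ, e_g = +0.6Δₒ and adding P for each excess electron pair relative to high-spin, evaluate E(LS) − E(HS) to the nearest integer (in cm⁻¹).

Ligand charges: 4×(-1) from OH⁻ and 2×(-1) from SCN⁻ sum to -6; with overall charge -4, Fe is +2.
Fe²⁺: group 8, so d-count = 8 − 2 = 6.
High-spin: t2g^4 e_g^2, CFSE = -0.4Δₒ = -3568 cm⁻¹.
Low-spin: t2g^6 e_g^0, orbital CFSE = -2.4Δₒ = -21408 cm⁻¹; plus 2 excess pairs × P = +41480 cm⁻¹; total 20072 cm⁻¹.
The difference is 20072 − (-3568) = 23640 cm⁻¹, so high-spin lies lower.

23640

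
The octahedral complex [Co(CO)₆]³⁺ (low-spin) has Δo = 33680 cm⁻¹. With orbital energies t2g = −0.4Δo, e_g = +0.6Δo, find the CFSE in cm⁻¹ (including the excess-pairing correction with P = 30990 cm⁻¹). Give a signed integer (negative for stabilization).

-18852

CO is neutral, so the +3 overall charge sits on Co: oxidation state +3.
Co³⁺: group 9, so d-count = 9 − 3 = 6.
The d⁶ electrons fill as t2g^6 e_g^0.
CFSE(orbital) = 6×(-0.4Δo) + 0×(0.6Δo) = -2.4Δo; with Δo = 33680 cm⁻¹ that is -80832 cm⁻¹.
Relative to high-spin t2g^4 e_g^2 (1 paired), the low-spin configuration has 2 additional pairs, contributing +2 × 30990 = +61980 cm⁻¹.
Net CFSE = -80832 + 61980 = -18852 cm⁻¹.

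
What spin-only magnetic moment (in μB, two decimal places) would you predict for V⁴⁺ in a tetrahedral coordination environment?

1.73 μB

V⁴⁺: group 5, so d-count = 5 − 4 = 1.
Tetrahedral fields are weak (Δₜ ≈ 4/9 Δₒ), so electrons fill high-spin.
Configuration: e^1 t2^0 → 1 unpaired electron.
μ(spin-only) = √[1(1+2)] = √3 ≈ 1.73 μB.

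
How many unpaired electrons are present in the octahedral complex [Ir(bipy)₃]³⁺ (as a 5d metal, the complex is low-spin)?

0

bipy is neutral, so the +3 overall charge sits on Ir: oxidation state +3.
Ir³⁺: group 9, so d-count = 9 − 3 = 6.
Configuration: t₂g⁶ eg⁰, giving 0 unpaired electrons.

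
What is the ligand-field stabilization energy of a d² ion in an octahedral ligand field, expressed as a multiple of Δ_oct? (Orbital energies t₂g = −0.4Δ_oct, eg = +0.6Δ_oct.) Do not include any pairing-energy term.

Configuration: t₂g² eg⁰.
CFSE = 2(-0.4Δ_oct) + 0(0.6Δ_oct) = -0.8Δ_oct + 0.0Δ_oct = -0.8Δ_oct.

-0.8 Δ_oct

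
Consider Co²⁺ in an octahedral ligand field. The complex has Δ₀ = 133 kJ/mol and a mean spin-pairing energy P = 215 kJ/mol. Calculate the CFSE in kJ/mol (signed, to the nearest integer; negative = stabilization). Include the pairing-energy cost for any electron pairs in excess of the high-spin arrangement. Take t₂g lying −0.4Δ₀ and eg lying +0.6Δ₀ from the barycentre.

Co²⁺: group 9, so d-count = 9 − 2 = 7.
Here Δ₀ < P (133 < 215), so the high-spin state is favoured.
That gives t₂g⁵ eg².
Orbital CFSE = -0.8Δ₀ = -0.8 × 133 = -106 kJ/mol.
High-spin has no excess pairs, so no pairing correction applies.

-106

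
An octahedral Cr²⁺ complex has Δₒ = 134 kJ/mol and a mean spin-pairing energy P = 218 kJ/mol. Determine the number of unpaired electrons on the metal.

Cr is in group 6, so Cr²⁺ is d⁴ (6 − 2 = 4).
Here Δₒ < P (134 < 218), so the high-spin state is favoured.
Filling d⁴ accordingly: t2g^3 e_g^1.
Unpaired electrons: 4.

4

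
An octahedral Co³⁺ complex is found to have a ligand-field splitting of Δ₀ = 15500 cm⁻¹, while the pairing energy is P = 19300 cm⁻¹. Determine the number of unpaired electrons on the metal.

Co is in group 9, so Co³⁺ is d⁶ (9 − 3 = 6).
Since Δ₀ = 15500 cm⁻¹ < P = 19300 cm⁻¹, the complex adopts the high-spin configuration.
That gives t₂g⁴ eg².
Unpaired electrons: 4.

4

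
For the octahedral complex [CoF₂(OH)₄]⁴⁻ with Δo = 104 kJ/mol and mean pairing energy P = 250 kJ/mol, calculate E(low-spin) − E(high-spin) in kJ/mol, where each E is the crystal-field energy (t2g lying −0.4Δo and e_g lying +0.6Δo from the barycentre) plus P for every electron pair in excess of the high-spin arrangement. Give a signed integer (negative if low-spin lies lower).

146

Ligand charges: 2×(-1) from F⁻ and 4×(-1) from OH⁻ sum to -6; with overall charge -4, Co is +2.
Co is in group 9, so Co²⁺ is d⁷ (9 − 2 = 7).
In the high-spin limit (t2g^5 e_g^2) the orbital term is -0.8Δo = -83 kJ/mol, with no excess pairing.
Low-spin: t2g^6 e_g^1, orbital CFSE = -1.8Δo = -187 kJ/mol; plus 1 excess pair × P = +250 kJ/mol; total 63 kJ/mol.
Thus E(LS) − E(HS) = 146 kJ/mol.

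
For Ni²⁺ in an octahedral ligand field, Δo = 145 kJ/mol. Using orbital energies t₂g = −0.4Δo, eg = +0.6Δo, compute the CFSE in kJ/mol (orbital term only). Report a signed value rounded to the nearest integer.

-174

Ni is in group 10, so Ni²⁺ is d⁸ (10 − 2 = 8).
The d⁸ electrons fill as t₂g⁶ eg².
CFSE(orbital) = 6×(-0.4Δo) + 2×(0.6Δo) = -1.2Δo; with Δo = 145 kJ/mol that is -174 kJ/mol.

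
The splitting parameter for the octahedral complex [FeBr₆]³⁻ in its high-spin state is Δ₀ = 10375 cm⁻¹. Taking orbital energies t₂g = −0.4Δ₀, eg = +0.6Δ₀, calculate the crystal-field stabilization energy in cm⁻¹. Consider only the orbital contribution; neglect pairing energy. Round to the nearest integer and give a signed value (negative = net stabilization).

Each Br⁻ contributes -1; 6 × (-1) = -6. With overall charge -3, Fe is in the +3 oxidation state.
Fe is in group 8, so Fe³⁺ is d⁵ (8 − 3 = 5).
Configuration: t₂g³ eg².
CFSE(orbital) = 3×(-0.4Δ₀) + 2×(0.6Δ₀) = 0.0Δ₀; with Δ₀ = 10375 cm⁻¹ that is 0 cm⁻¹.

0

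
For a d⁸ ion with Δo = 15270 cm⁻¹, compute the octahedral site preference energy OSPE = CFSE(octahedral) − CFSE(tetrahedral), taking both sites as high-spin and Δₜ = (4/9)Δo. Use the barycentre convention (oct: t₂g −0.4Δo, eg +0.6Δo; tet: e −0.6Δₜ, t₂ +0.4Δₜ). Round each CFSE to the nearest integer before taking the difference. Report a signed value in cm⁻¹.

-12895

In an octahedral site d⁸ (HS) is t₂g⁶ eg², giving CFSE(oct) = -1.2Δo = -18324 cm⁻¹.
Tetrahedral: e⁴ t₂⁴, CFSE = 4(−0.6) + 4(+0.4) = -0.8Δₜ = -0.8 × (4/9) × 15270 = -5429 cm⁻¹.
OSPE = -18324 − (-5429) = -12895 cm⁻¹.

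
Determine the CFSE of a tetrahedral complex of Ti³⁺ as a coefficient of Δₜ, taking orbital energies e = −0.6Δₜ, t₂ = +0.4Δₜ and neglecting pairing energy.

-0.6 Δₜ

Ti is in group 4, so Ti³⁺ is d¹ (4 − 3 = 1).
Tetrahedral splitting is small, so the complex is high-spin.
Configuration: e¹ t₂⁰.
CFSE = 1(-0.6Δₜ) + 0(0.4Δₜ) = -0.6Δₜ + 0.0Δₜ = -0.6Δₜ.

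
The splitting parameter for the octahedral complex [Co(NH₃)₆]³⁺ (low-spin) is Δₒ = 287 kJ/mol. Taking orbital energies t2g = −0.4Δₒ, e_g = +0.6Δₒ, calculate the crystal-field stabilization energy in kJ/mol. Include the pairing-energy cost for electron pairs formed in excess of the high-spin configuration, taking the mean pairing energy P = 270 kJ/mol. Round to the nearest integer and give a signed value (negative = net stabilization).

-149

NH₃ is neutral, so the +3 overall charge sits on Co: oxidation state +3.
Co sits in group 9; removing 3 electrons leaves Co³⁺ with 9 − 3 = 6 d electrons.
Electron filling gives t2g^6 e_g^0.
CFSE(orbital) = 6×(-0.4Δₒ) + 0×(0.6Δₒ) = -2.4Δₒ; with Δₒ = 287 kJ/mol that is -689 kJ/mol.
Pairing penalty: 3 pairs vs 1 in the high-spin reference → 2 extra × P = 540 kJ/mol.
Net CFSE = -689 + 540 = -149 kJ/mol.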